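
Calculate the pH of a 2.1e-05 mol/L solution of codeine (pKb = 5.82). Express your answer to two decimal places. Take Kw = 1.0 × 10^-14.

C18H21NO3 + H2O ⇌ C18H22NO3+ + OH-
Kb = 10^(−5.82) = 1.51 × 10^-6
Kb = [OH-]²/(2.1e-05 − [OH-]) = 1.51 × 10^-6
[OH-] is not negligible relative to C₀; solve [OH-]² + 1.51e-06·[OH-] − 3.17e-11 = 0.
[OH-] = (−Kb + √(Kb² + 4·Kb·C₀))/2 = 4.93 × 10^-6 M
pOH = −log(4.93 × 10^-6) = 5.31; pH = 14.00 − 5.31 = 8.69

pH = 8.69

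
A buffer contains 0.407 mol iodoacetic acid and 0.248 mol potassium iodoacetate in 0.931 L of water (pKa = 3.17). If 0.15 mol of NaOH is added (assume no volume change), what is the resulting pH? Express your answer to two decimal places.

OH- converts ICH2COOH to ICH2COO-: ICH2COOH → 0.257 mol, ICH2COO- → 0.398 mol.
pH = pKa + log([A⁻]/[HA]) = 3.17 + log(0.398/0.257) = 3.17 +0.190

pH = 3.36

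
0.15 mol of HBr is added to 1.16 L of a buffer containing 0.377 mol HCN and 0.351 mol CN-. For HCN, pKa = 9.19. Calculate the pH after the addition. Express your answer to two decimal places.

After neutralization: n(HCN) = 0.527 mol, n(CN-) = 0.201 mol.
Henderson–Hasselbalch with mole ratio 0.201/0.527: pH = 9.19 + (-0.419)

pH = 8.77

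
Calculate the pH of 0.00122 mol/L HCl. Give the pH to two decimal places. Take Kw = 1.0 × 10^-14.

pH = 2.91

HCl is a strong acid and dissociates completely, so [H+] = 0.00122 M.
pH = -log(0.00122) = 2.91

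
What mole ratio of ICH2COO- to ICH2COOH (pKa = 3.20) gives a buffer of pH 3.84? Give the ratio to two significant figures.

pH = pKa + log(r) ⇒ log(r) = 3.84 − 3.20 = +0.64
r = [ICH2COO-]/[ICH2COOH] = 10^(+0.64) = 4.37

ratio = 4.4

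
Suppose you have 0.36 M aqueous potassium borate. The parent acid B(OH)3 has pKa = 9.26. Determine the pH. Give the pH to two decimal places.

pH = 11.41

B(OH)4- is the conjugate base of the weak acid B(OH)3.
Ka = 10^(−9.26) = 5.50 × 10^-10
Kb = Kw/Ka = 1.0×10^-14 / 5.50 × 10^-10 = 1.82 × 10^-5
Let x = [OH-] at equilibrium. Kb = x²/(0.36 − x).
Neglecting x in the denominator: x = √(1.82 × 10^-5 × 0.36) = 2.56 × 10^-3 M
pOH = 2.59, so pH = 14.00 − pOH = 11.41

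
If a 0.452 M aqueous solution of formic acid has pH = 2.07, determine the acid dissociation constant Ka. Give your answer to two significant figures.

[H+] = 10^(-2.07) = 8.51 × 10^-3 M
At equilibrium [HA] = 0.452 − 8.51 × 10^-3 = 4.43 × 10^-1 M
Ka = [H+][A-]/[HA] = (8.51 × 10^-3)² / 4.43 × 10^-1 = 1.6 × 10^-4

Ka = 1.6 × 10^-4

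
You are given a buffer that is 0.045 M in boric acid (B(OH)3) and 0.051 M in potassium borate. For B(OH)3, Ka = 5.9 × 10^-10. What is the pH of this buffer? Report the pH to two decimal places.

pH = 9.28

pKa = −log(5.9 × 10^-10) = 9.229
Using pH = pKa + log([base]/[acid]) with [base]/[acid] = 0.051/0.045:
pH = 9.229 + (+0.054) = 9.28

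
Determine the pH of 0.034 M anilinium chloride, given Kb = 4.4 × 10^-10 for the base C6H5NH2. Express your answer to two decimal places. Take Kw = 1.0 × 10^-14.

C6H5NH3+ is the conjugate acid of the weak base C6H5NH2.
Ka = Kw/Kb = 1.0×10^-14 / 4.4 × 10^-10 = 2.27 × 10^-5
Ka = x²/(0.034 − x) = 2.27 × 10^-5
Assume x ≪ 0.034: x ≈ √(2.27 × 10^-5 × 0.034) = 8.79 × 10^-4 M
Check: 2.6% ionized — well under 5%, approximation valid.
pH = −log[H+] = −log(8.79 × 10^-4) = 3.06

pH = 3.06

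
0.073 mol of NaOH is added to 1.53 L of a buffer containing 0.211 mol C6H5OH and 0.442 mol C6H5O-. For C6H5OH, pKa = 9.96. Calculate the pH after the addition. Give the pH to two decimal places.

pH = 10.53

After neutralization: n(C6H5OH) = 0.138 mol, n(C6H5O-) = 0.515 mol.
pH = pKa + log(n_C6H5O-/n_C6H5OH) = 9.96 + log(0.515/0.138) = 9.96 + (+0.572)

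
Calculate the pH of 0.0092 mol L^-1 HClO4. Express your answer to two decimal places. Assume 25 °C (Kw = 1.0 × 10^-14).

pH = 2.04

HClO4 is a strong acid and dissociates completely, so [H+] = 0.0092 M.
pH = -log(0.0092) = 2.04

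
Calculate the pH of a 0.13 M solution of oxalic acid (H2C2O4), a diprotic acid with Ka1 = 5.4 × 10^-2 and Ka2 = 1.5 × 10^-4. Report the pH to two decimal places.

Ka1 ≫ Ka2, so treat the first dissociation as the only significant source of H+.
Ka1 = x²/(0.13 − x) = 5.4 × 10^-2
Solving the quadratic: x = (−Ka1 + √(Ka1² + 4·Ka1·C₀))/2 = 6.10 × 10^-2 M
pH = −log(6.10 × 10^-2) = 1.21

pH = 1.21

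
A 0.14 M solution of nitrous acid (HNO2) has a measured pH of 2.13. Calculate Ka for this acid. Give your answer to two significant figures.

[H+] = 10^(-2.13) = 7.41 × 10^-3 M
At equilibrium [HA] = 0.14 − 7.41 × 10^-3 = 1.33 × 10^-1 M
Ka = [H+][A-]/[HA] = (7.41 × 10^-3)² / 1.33 × 10^-1 = 4.1 × 10^-4

Ka = 4.1 × 10^-4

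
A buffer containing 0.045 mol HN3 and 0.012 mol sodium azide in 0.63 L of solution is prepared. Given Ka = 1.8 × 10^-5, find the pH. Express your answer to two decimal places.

pKa = −log(1.8 × 10^-5) = 4.745
Using pH = pKa + log([base]/[acid]) with [base]/[acid] = 0.012/0.045:
pH = 4.745 + (-0.574) = 4.17

pH = 4.17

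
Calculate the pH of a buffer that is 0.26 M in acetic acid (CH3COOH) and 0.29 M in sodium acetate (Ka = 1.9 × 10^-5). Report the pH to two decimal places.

pKa = −log(1.9 × 10^-5) = 4.721
pH = pKa + log([A⁻]/[HA]) = 4.721 + log(0.29/0.26)
pH = 4.721 + (+0.047) = 4.77

pH = 4.77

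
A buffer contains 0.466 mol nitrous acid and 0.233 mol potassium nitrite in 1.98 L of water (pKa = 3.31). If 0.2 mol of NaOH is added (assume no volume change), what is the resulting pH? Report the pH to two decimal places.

pH = 3.52

After neutralization: n(HNO2) = 0.266 mol, n(NO2-) = 0.433 mol.
pH = pKa + log(n_NO2-/n_HNO2) = 3.31 + log(0.433/0.266) = 3.31 + (+0.212)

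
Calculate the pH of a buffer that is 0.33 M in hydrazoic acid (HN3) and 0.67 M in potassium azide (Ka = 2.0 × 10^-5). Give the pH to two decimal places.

pH = 5.01

pKa = −log(2.0 × 10^-5) = 4.699
Using pH = pKa + log([base]/[acid]) with [base]/[acid] = 0.67/0.33:
pH = 4.699 + (+0.308) = 5.01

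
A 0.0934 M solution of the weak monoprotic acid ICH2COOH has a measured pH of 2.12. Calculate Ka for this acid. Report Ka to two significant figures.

[H+] = 10^(-2.12) = 7.59 × 10^-3 M
At equilibrium [HA] = 0.0934 − 7.59 × 10^-3 = 8.58 × 10^-2 M
Ka = [H+][A-]/[HA] = (7.59 × 10^-3)² / 8.58 × 10^-2 = 6.7 × 10^-4

Ka = 6.7 × 10^-4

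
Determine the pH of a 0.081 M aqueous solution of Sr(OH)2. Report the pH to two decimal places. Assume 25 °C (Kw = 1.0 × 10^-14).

Sr(OH)2 is a strong base (each formula unit releases 2 OH-); [OH-] = 0.162 M.
pOH = -log(0.162) = 0.79
pH = 14.00 - 0.79 = 13.21

pH = 13.21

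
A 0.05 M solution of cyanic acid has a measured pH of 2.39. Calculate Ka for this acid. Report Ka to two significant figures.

[H+] = 10^(-2.39) = 4.07 × 10^-3 M
At equilibrium [HA] = 0.05 − 4.07 × 10^-3 = 4.59 × 10^-2 M
Ka = [H+][A-]/[HA] = (4.07 × 10^-3)² / 4.59 × 10^-2 = 3.6 × 10^-4

Ka = 3.6 × 10^-4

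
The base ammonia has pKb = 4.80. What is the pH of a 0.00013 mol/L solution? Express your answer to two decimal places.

pH = 9.58

NH3 + H2O ⇌ NH4+ + OH-
Kb = 10^(−4.80) = 1.58 × 10^-5
From the ICE table, Kb = [OH-]²/(0.00013 − [OH-]) = 1.58 × 10^-5.
Here C₀/Kb ≈ 8.23, so the small-[OH-] approximation fails. Use the quadratic:
[OH-] = [−1.58e-05 + √(1.58e-05² + 8.22e-09)]/2 = 3.81 × 10^-5 M
pOH = −log(3.81 × 10^-5) = 4.42; pH = 14.00 − 4.42 = 9.58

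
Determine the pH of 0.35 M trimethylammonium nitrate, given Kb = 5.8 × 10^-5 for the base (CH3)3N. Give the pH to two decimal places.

pH = 5.11

(CH3)3NH+ is the conjugate acid of the weak base (CH3)3N.
Ka = Kw/Kb = 1.0×10^-14 / 5.8 × 10^-5 = 1.72 × 10^-10
Ka = [H+]²/(0.35 − [H+]) = 1.72 × 10^-10
Neglecting [H+] in the denominator: [H+] = √(1.72 × 10^-10 × 0.35) = 7.76 × 10^-6 M
pH = −log(7.76 × 10^-6) = 5.11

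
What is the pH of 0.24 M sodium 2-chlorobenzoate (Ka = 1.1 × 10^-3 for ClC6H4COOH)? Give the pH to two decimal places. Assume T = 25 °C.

ClC6H4COO- is the conjugate base of the weak acid ClC6H4COOH.
Kb = Kw/Ka = 1.0×10^-14 / 1.1 × 10^-3 = 9.09 × 10^-12
Kb = [OH-]²/(0.24 − [OH-]) = 9.09 × 10^-12
Neglecting [OH-] in the denominator: [OH-] = √(9.09 × 10^-12 × 0.24) = 1.48 × 10^-6 M
pOH = −log(1.48 × 10^-6) = 5.83; pH = 14.00 − 5.83 = 8.17

pH = 8.17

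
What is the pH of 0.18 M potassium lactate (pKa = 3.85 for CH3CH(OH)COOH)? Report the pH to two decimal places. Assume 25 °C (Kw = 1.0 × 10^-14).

CH3CH(OH)COO- is the conjugate base of the weak acid CH3CH(OH)COOH.
Ka = 10^(−3.85) = 1.41 × 10^-4
Kb = Kw/Ka = 1.0×10^-14 / 1.41 × 10^-4 = 7.09 × 10^-11
Let x = [OH-] at equilibrium. Kb = x²/(0.18 − x).
Since Kb ≪ C₀, x ≈ √(Kb·C₀) = 3.57 × 10^-6 M.
pOH = 5.45, so pH = 14.00 − pOH = 8.55

pH = 8.55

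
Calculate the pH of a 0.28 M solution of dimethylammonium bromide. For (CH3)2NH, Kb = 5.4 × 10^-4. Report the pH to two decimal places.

(CH3)2NH2+ is the conjugate acid of the weak base (CH3)2NH.
Ka = Kw/Kb = 1.0×10^-14 / 5.4 × 10^-4 = 1.85 × 10^-11
From the ICE table, Ka = x²/(0.28 − x) = 1.85 × 10^-11.
Neglecting x in the denominator: x = √(1.85 × 10^-11 × 0.28) = 2.28 × 10^-6 M
pH = −log(2.28 × 10^-6) = 5.64

pH = 5.64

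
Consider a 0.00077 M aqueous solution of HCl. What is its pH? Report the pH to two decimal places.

HCl is a strong acid and dissociates completely, so [H+] = 0.00077 M.
pH = -log(0.00077) = 3.11

pH = 3.11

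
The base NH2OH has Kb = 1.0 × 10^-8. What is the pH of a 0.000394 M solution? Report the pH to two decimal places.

NH2OH + H2O ⇌ NH3OH+ + OH-
Kb = x²/(0.000394 − x) = 1.0 × 10^-8
Since Kb ≪ C₀, x ≈ √(Kb·C₀) = 1.98 × 10^-6 M.
pOH = 5.70, so pH = 14.00 − pOH = 8.30

pH = 8.30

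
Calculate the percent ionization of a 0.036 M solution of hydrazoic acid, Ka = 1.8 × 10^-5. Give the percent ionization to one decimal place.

HN3 ⇌ N3- + H+; let x = [H+] at equilibrium.
x ≈ √(Ka·C₀) = √(1.8 × 10^-5 × 0.036) = 8.05 × 10^-4 M
Fraction ionized = 8.05 × 10^-4 / 0.036 = 0.0224 → 2.2%

2.2%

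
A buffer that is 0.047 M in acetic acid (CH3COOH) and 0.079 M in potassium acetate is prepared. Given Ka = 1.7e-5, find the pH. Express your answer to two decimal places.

pH = 5.00

pKa = −log(1.7 × 10^-5) = 4.770
Henderson–Hasselbalch: pH = pKa + log([CH3COO-]/[CH3COOH]) = 4.770 + log(0.079/0.047)
pH = 4.770 + (+0.226) = 5.00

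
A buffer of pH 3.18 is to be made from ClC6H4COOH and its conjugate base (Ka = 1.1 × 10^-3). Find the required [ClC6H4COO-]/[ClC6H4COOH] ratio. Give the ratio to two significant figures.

pKa = -log(1.1 × 10^-3) = 2.959
pH = pKa + log(r) ⇒ log(r) = 3.18 − 2.959 = +0.221
r = [ClC6H4COO-]/[ClC6H4COOH] = 10^(+0.221) = 1.66

ratio = 1.7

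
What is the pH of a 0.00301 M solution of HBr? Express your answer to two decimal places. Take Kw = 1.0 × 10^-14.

HBr is a strong acid and dissociates completely, so [H+] = 0.00301 M.
pH = -log(0.00301) = 2.52

pH = 2.52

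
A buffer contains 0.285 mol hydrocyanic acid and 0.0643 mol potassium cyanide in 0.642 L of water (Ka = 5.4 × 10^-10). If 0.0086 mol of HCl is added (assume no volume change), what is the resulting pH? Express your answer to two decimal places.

pH = 8.55

Added H+ converts CN- to HCN: HCN → 0.294 mol, CN- → 0.0557 mol.
pKa = −log(5.4 × 10^-10) = 9.268
pH = pKa + log([A⁻]/[HA]) = 9.268 + log(0.0557/0.294) = 9.268 -0.722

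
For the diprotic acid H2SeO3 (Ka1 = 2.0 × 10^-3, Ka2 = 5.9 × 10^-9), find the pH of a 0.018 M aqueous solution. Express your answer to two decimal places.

Ka1 ≫ Ka2, so treat the first dissociation as the only significant source of H+.
Ka1 = x²/(0.018 − x) = 2.0 × 10^-3
Solving the quadratic: x = (−Ka1 + √(Ka1² + 4·Ka1·C₀))/2 = 5.08 × 10^-3 M
pH = −log(5.08 × 10^-3) = 2.29

pH = 2.29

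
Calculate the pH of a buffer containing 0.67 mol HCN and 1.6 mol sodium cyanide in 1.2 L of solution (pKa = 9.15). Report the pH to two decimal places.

Henderson–Hasselbalch: pH = pKa + log([CN-]/[HCN]) = 9.15 + log(1.6/0.67)
pH = 9.15 + (+0.378) = 9.53

pH = 9.53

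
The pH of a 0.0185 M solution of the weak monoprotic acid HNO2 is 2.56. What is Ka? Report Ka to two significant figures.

[H+] = 10^(-2.56) = 2.75 × 10^-3 M
At equilibrium [HA] = 0.0185 − 2.75 × 10^-3 = 1.58 × 10^-2 M
Ka = [H+][A-]/[HA] = (2.75 × 10^-3)² / 1.58 × 10^-2 = 4.8 × 10^-4

Ka = 4.8 × 10^-4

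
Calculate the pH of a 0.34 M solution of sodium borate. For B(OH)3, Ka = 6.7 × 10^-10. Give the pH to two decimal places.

B(OH)4- is the conjugate base of the weak acid B(OH)3.
Kb = Kw/Ka = 1.0×10^-14 / 6.7 × 10^-10 = 1.49 × 10^-5
Let x = [OH-] at equilibrium. Kb = x²/(0.34 − x).
Assume x ≪ 0.34: x ≈ √(1.49 × 10^-5 × 0.34) = 2.25 × 10^-3 M
pOH = −log(2.25 × 10^-3) = 2.65; pH = 14.00 − 2.65 = 11.35

pH = 11.35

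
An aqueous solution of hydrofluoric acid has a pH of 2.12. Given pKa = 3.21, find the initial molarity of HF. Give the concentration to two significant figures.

[H+] = 10^(-2.12) = 7.59 × 10^-3 M = x
Ka = 10^(−3.21) = 6.17 × 10^-4
Ka = x²/(C₀ − x) ⇒ C₀ = x + x²/Ka
C₀ = 7.59 × 10^-3 + (7.59 × 10^-3)²/(6.17 × 10^-4) = 1.01 × 10^-1 M

C₀ = 1.0 × 10^-1 M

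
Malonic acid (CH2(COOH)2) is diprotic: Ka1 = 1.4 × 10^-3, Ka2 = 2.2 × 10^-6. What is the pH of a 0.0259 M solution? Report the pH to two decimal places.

pH = 2.27

Since Ka1 ≫ Ka2, the first ionization dominates [H+].
Ka1 = x²/(0.0259 − x) = 1.4 × 10^-3
Solving the quadratic: x = (−Ka1 + √(Ka1² + 4·Ka1·C₀))/2 = 5.36 × 10^-3 M
pH = −log(5.36 × 10^-3) = 2.27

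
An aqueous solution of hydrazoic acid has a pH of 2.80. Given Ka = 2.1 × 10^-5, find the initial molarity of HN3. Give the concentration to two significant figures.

[H+] = 10^(-2.80) = 1.58 × 10^-3 M = x
Ka = x²/(C₀ − x) ⇒ C₀ = x + x²/Ka
C₀ = 1.58 × 10^-3 + (1.58 × 10^-3)²/(2.1 × 10^-5) = 1.20 × 10^-1 M

C₀ = 1.2 × 10^-1 M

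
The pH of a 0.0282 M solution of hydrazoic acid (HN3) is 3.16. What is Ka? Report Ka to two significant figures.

Ka = 1.7 × 10^-5

[H+] = 10^(-3.16) = 6.92 × 10^-4 M
At equilibrium [HA] = 0.0282 − 6.92 × 10^-4 = 2.75 × 10^-2 M
Ka = [H+][A-]/[HA] = (6.92 × 10^-4)² / 2.75 × 10^-2 = 1.7 × 10^-5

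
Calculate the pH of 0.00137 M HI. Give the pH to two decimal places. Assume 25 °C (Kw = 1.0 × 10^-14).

HI is a strong acid and dissociates completely, so [H+] = 0.00137 M.
pH = -log(0.00137) = 2.86

pH = 2.86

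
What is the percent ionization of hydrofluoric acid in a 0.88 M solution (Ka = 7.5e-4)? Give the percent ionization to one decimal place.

2.9%

HF ⇌ F- + H+; let x = [H+] at equilibrium.
x ≈ √(Ka·C₀) = √(7.5 × 10^-4 × 0.88) = 2.57 × 10^-2 M
% ionization = x/C₀ × 100% = 2.57 × 10^-2/0.88 × 100% = 2.9%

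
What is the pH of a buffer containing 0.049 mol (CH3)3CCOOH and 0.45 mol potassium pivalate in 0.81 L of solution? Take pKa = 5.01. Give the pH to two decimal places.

Henderson–Hasselbalch: pH = pKa + log([(CH3)3CCOO-]/[(CH3)3CCOOH]) = 5.01 + log(0.45/0.049)
pH = 5.01 + (+0.963) = 5.97

pH = 5.97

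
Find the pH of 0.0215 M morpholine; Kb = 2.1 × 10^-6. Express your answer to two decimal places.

pH = 10.33

C4H8ONH + H2O ⇌ C4H8ONH2+ + OH-
Kb = [OH-]²/(0.0215 − [OH-]) = 2.1 × 10^-6
Assume [OH-] ≪ 0.0215: [OH-] ≈ √(2.1 × 10^-6 × 0.0215) = 2.12 × 10^-4 M
([OH-]/C₀ = 0.99% < 5%, so the approximation holds.)
pOH = 3.67, so pH = 14.00 − pOH = 10.33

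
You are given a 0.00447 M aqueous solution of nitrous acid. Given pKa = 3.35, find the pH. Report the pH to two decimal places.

HNO2 ⇌ NO2- + H+
Ka = 10^(−3.35) = 4.47 × 10^-4
From the ICE table, Ka = [H+]²/(0.00447 − [H+]) = 4.47 × 10^-4.
Here C₀/Ka ≈ 10, so the small-[H+] approximation fails. Use the quadratic:
[H+] = (−Ka + √(Ka² + 4·Ka·C₀))/2 = 1.21 × 10^-3 M
pH = −log(1.21 × 10^-3) = 2.92

pH = 2.92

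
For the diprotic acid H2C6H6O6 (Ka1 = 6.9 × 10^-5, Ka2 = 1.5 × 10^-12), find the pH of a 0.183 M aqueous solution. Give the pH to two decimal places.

Since Ka1 ≫ Ka2, the first ionization dominates [H+].
Ka1 = x²/(0.183 − x) = 6.9 × 10^-5
x ≈ √(6.9 × 10^-5 × 0.183) = 3.55 × 10^-3 M
pH = −log(3.55 × 10^-3) = 2.45

pH = 2.45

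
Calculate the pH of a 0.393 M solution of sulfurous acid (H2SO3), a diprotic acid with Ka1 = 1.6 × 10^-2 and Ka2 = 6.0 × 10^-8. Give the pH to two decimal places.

pH = 1.14

Ka1 ≫ Ka2, so treat the first dissociation as the only significant source of H+.
Ka1 = x²/(0.393 − x) = 1.6 × 10^-2
Solving the quadratic: x = (−Ka1 + √(Ka1² + 4·Ka1·C₀))/2 = 7.17 × 10^-2 M
pH = −log(7.17 × 10^-2) = 1.14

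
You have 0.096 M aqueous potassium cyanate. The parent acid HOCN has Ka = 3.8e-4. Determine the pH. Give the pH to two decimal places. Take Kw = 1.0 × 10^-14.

pH = 8.20

OCN- is the conjugate base of the weak acid HOCN.
Kb = Kw/Ka = 1.0×10^-14 / 3.8 × 10^-4 = 2.63 × 10^-11
From the ICE table, Kb = x²/(0.096 − x) = 2.63 × 10^-11.
Neglecting x in the denominator: x = √(2.63 × 10^-11 × 0.096) = 1.59 × 10^-6 M
Check: 0.0017% ionized — well under 5%, approximation valid.
pOH = −log(1.59 × 10^-6) = 5.80; pH = 14.00 − 5.80 = 8.20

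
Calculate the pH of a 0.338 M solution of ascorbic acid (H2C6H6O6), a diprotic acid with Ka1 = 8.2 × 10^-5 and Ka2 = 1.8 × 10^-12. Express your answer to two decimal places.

Ka1 ≫ Ka2, so treat the first dissociation as the only significant source of H+.
Ka1 = x²/(0.338 − x) = 8.2 × 10^-5
x ≈ √(8.2 × 10^-5 × 0.338) = 5.26 × 10^-3 M
pH = −log(5.26 × 10^-3) = 2.28

pH = 2.28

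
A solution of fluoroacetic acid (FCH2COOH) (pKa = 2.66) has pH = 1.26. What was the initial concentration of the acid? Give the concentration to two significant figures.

[H+] = 10^(-1.26) = 5.50 × 10^-2 M = x
Ka = 10^(−2.66) = 2.19 × 10^-3
Ka = x²/(C₀ − x) ⇒ C₀ = x + x²/Ka
C₀ = 5.50 × 10^-2 + (5.50 × 10^-2)²/(2.19 × 10^-3) = 1.44 M

C₀ = 1.4 M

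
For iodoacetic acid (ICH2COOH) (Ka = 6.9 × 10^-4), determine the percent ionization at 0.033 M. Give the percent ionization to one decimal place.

13.5%

ICH2COOH ⇌ ICH2COO- + H+; let x = [H+] at equilibrium.
Solve x² + 0.00069x − 2.28e-05 = 0 → x = 4.44 × 10^-3 M
Fraction ionized = 4.44 × 10^-3 / 0.033 = 0.1345 → 13.5%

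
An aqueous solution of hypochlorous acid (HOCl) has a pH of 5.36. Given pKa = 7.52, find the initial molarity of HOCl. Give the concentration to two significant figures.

C₀ = 6.4 × 10^-4 M

[H+] = 10^(-5.36) = 4.37 × 10^-6 M = x
Ka = 10^(−7.52) = 3.02 × 10^-8
Ka = x²/(C₀ − x) ⇒ C₀ = x + x²/Ka
C₀ = 4.37 × 10^-6 + (4.37 × 10^-6)²/(3.02 × 10^-8) = 6.37 × 10^-4 M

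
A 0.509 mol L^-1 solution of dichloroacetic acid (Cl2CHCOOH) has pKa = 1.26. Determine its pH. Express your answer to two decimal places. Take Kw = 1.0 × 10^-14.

Cl2CHCOOH ⇌ Cl2CHCOO- + H+
Ka = 10^(−1.26) = 5.50 × 10^-2
From the ICE table, Ka = [H+]²/(0.509 − [H+]) = 5.50 × 10^-2.
[H+] is not negligible relative to C₀; solve [H+]² + 0.055·[H+] − 0.028 = 0.
[H+] = (−Ka + √(Ka² + 4·Ka·C₀))/2 = 1.42 × 10^-1 M
pH = −log(1.42 × 10^-1) = 0.85

pH = 0.85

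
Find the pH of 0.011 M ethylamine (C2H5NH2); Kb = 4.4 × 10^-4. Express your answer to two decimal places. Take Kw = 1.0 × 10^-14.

pH = 11.30

C2H5NH2 + H2O ⇌ C2H5NH3+ + OH-
Kb = [OH-]²/(0.011 − [OH-]) = 4.4 × 10^-4
[OH-] is not negligible relative to C₀; solve [OH-]² + 0.00044·[OH-] − 4.84e-06 = 0.
[OH-] = (−Kb + √(Kb² + 4·Kb·C₀))/2 = 1.99 × 10^-3 M
pOH = 2.70, so pH = 14.00 − pOH = 11.30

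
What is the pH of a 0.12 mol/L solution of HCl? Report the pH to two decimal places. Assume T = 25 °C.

HCl is a strong acid and dissociates completely, so [H+] = 0.12 M.
pH = -log(0.12) = 0.92

pH = 0.92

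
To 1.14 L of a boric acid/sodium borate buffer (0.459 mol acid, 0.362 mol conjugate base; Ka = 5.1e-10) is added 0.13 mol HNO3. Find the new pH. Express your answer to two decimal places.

pH = 8.89

After neutralization: n(B(OH)3) = 0.589 mol, n(B(OH)4-) = 0.232 mol.
pKa = −log(5.1 × 10^-10) = 9.292
pH = pKa + log(n_B(OH)4-/n_B(OH)3) = 9.292 + log(0.232/0.589) = 9.292 + (-0.405)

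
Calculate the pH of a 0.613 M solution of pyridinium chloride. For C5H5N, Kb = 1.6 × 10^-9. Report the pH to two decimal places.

C5H5NH+ is the conjugate acid of the weak base C5H5N.
Ka = Kw/Kb = 1.0×10^-14 / 1.6 × 10^-9 = 6.25 × 10^-6
From the ICE table, Ka = [H+]²/(0.613 − [H+]) = 6.25 × 10^-6.
Assume [H+] ≪ 0.613: [H+] ≈ √(6.25 × 10^-6 × 0.613) = 1.96 × 10^-3 M
pH = −log(1.96 × 10^-3) = 2.71

pH = 2.71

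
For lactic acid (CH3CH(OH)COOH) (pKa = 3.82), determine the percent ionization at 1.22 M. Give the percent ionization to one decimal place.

1.1%

CH3CH(OH)COOH ⇌ CH3CH(OH)COO- + H+; let x = [H+] at equilibrium.
Ka = 10^(−3.82) = 1.51 × 10^-4
x ≈ √(Ka·C₀) = √(1.51 × 10^-4 × 1.22) = 1.36 × 10^-2 M
% ionization = x/C₀ × 100% = 1.36 × 10^-2/1.22 × 100% = 1.1%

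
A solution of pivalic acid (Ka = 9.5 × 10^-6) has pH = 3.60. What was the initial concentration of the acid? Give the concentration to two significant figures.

[H+] = 10^(-3.60) = 2.51 × 10^-4 M = x
Ka = x²/(C₀ − x) ⇒ C₀ = x + x²/Ka
C₀ = 2.51 × 10^-4 + (2.51 × 10^-4)²/(9.5 × 10^-6) = 6.88 × 10^-3 M

C₀ = 6.9 × 10^-3 M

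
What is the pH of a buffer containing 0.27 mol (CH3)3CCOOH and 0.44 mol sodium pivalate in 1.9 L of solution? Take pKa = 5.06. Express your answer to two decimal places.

Henderson–Hasselbalch: pH = pKa + log([(CH3)3CCOO-]/[(CH3)3CCOOH]) = 5.06 + log(0.44/0.27)
pH = 5.06 + (+0.212) = 5.27

pH = 5.27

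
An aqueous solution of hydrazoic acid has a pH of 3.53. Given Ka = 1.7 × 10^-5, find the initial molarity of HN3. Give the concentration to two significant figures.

[H+] = 10^(-3.53) = 2.95 × 10^-4 M = x
Ka = x²/(C₀ − x) ⇒ C₀ = x + x²/Ka
C₀ = 2.95 × 10^-4 + (2.95 × 10^-4)²/(1.7 × 10^-5) = 5.41 × 10^-3 M

C₀ = 5.4 × 10^-3 M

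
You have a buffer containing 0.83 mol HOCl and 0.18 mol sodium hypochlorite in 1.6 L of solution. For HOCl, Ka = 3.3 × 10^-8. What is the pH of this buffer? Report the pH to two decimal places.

pH = 6.82

pKa = −log(3.3 × 10^-8) = 7.481
pH = pKa + log([A⁻]/[HA]) = 7.481 + log(0.18/0.83)
pH = 7.481 + (-0.664) = 6.82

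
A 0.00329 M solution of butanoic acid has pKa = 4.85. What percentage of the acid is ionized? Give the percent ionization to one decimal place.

CH3(CH2)2COOH ⇌ CH3(CH2)2COO- + H+; let x = [H+] at equilibrium.
Ka = 10^(−4.85) = 1.41 × 10^-5
Solve x² + 1.41e-05x − 4.64e-08 = 0 → x = 2.08 × 10^-4 M
% ionization = x/C₀ × 100% = 2.08 × 10^-4/0.00329 × 100% = 6.3%

6.3%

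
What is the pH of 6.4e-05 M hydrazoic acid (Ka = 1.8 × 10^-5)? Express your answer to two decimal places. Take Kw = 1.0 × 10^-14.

pH = 4.58

HN3 ⇌ N3- + H+
Ka = [H+]²/(6.4e-05 − [H+]) = 1.8 × 10^-5
Here C₀/Ka ≈ 3.56, so the small-[H+] approximation fails. Use the quadratic:
[H+] = [−1.8e-05 + √(1.8e-05² + 4.61e-09)]/2 = 2.61 × 10^-5 M
pH = −log[H+] = −log(2.61 × 10^-5) = 4.58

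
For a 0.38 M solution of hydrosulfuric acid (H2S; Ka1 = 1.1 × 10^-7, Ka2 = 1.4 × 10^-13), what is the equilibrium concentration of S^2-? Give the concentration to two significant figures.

First ionization gives [H+] ≈ [HS-] = 2.04 × 10^-4 M.
Second step: Ka2 = [H+][S^2-]/[HS-] ≈ [S^2-] (since [H+] ≈ [HS-]).
So [S^2-] ≈ Ka2.

1.4 × 10^-13 M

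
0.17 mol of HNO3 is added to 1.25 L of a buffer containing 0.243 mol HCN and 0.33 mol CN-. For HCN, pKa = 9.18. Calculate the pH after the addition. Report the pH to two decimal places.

Added H+ converts CN- to HCN: HCN → 0.413 mol, CN- → 0.16 mol.
pH = pKa + log(n_CN-/n_HCN) = 9.18 + log(0.16/0.413) = 9.18 + (-0.412)

pH = 8.77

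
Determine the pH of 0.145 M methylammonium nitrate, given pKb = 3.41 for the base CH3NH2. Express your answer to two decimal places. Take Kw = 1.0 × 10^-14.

CH3NH3+ is the conjugate acid of the weak base CH3NH2.
Kb = 10^(−3.41) = 3.89 × 10^-4
Ka = Kw/Kb = 1.0×10^-14 / 3.89 × 10^-4 = 2.57 × 10^-11
From the ICE table, Ka = x²/(0.145 − x) = 2.57 × 10^-11.
Neglecting x in the denominator: x = √(2.57 × 10^-11 × 0.145) = 1.93 × 10^-6 M
(x/C₀ = 0.0013% < 5%, so the approximation holds.)
pH = −log[H+] = −log(1.93 × 10^-6) = 5.71

pH = 5.71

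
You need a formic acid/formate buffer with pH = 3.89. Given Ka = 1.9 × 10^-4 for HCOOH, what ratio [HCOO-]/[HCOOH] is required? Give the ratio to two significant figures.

pKa = -log(1.9 × 10^-4) = 3.721
pH = pKa + log(r) ⇒ log(r) = 3.89 − 3.721 = +0.169
r = [HCOO-]/[HCOOH] = 10^(+0.169) = 1.48

ratio = 1.5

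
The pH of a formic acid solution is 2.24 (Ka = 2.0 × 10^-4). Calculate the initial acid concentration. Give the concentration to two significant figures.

C₀ = 1.7 × 10^-1 M

[H+] = 10^(-2.24) = 5.75 × 10^-3 M = x
Ka = x²/(C₀ − x) ⇒ C₀ = x + x²/Ka
C₀ = 5.75 × 10^-3 + (5.75 × 10^-3)²/(2.0 × 10^-4) = 1.71 × 10^-1 M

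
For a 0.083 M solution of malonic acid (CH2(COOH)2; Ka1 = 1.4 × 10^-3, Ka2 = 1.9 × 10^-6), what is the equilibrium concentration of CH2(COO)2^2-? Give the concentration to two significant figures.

First ionization gives [H+] ≈ [CH2(COOH)COO-] = 1.01 × 10^-2 M.
Second step: Ka2 = [H+][CH2(COO)2^2-]/[CH2(COOH)COO-] ≈ [CH2(COO)2^2-] (since [H+] ≈ [CH2(COOH)COO-]).
So [CH2(COO)2^2-] ≈ Ka2.

1.9 × 10^-6 M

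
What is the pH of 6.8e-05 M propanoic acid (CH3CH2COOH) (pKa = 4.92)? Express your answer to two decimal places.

CH3CH2COOH ⇌ CH3CH2COO- + H+
Ka = 10^(−4.92) = 1.20 × 10^-5
Ka = [H+]²/(6.8e-05 − [H+]) = 1.20 × 10^-5
Here C₀/Ka ≈ 5.67, so the small-[H+] approximation fails. Use the quadratic:
[H+] = (−Ka + √(Ka² + 4·Ka·C₀))/2 = 2.32 × 10^-5 M
pH = −log(2.32 × 10^-5) = 4.63

pH = 4.63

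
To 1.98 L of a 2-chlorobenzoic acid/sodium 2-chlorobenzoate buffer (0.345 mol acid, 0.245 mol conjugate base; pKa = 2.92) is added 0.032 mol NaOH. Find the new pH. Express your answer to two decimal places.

pH = 2.87

OH- converts ClC6H4COOH to ClC6H4COO-: ClC6H4COOH → 0.313 mol, ClC6H4COO- → 0.277 mol.
pH = pKa + log(n_ClC6H4COO-/n_ClC6H4COOH) = 2.92 + log(0.277/0.313) = 2.92 + (-0.053)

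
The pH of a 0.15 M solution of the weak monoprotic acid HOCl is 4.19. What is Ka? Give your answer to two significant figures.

[H+] = 10^(-4.19) = 6.46 × 10^-5 M
At equilibrium [HA] = 0.15 − 6.46 × 10^-5 = 1.50 × 10^-1 M
Ka = [H+][A-]/[HA] = (6.46 × 10^-5)² / 1.50 × 10^-1 = 2.8 × 10^-8

Ka = 2.8 × 10^-8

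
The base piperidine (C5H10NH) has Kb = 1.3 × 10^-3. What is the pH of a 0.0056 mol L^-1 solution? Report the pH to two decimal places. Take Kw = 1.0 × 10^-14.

C5H10NH + H2O ⇌ C5H10NH2+ + OH-
Let x = [OH-] at equilibrium. Kb = x²/(0.0056 − x).
Here C₀/Kb ≈ 4.31, so the small-x approximation fails. Use the quadratic:
x = [−0.0013 + √(0.0013² + 2.91e-05)]/2 = 2.13 × 10^-3 M
pOH = −log(2.13 × 10^-3) = 2.67; pH = 14.00 − 2.67 = 11.33

pH = 11.33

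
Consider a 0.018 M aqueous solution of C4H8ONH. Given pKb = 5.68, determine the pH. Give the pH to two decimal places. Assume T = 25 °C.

pH = 10.29

C4H8ONH + H2O ⇌ C4H8ONH2+ + OH-
Kb = 10^(−5.68) = 2.09 × 10^-6
Let x = [OH-] at equilibrium. Kb = x²/(0.018 − x).
Neglecting x in the denominator: x = √(2.09 × 10^-6 × 0.018) = 1.94 × 10^-4 M
pOH = −log(1.94 × 10^-4) = 3.71; pH = 14.00 − 3.71 = 10.29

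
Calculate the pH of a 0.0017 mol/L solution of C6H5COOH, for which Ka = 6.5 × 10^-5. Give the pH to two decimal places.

C6H5COOH ⇌ C6H5COO- + H+
From the ICE table, Ka = x²/(0.0017 − x) = 6.5 × 10^-5.
x is not negligible relative to C₀; solve x² + 6.5e-05·x − 1.1e-07 = 0.
x = (−Ka + √(Ka² + 4·Ka·C₀))/2 = 3.02 × 10^-4 M
pH = −log(3.02 × 10^-4) = 3.52

pH = 3.52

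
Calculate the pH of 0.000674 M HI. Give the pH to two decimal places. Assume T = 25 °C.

HI is a strong acid and dissociates completely, so [H+] = 0.000674 M.
pH = -log(0.000674) = 3.17

pH = 3.17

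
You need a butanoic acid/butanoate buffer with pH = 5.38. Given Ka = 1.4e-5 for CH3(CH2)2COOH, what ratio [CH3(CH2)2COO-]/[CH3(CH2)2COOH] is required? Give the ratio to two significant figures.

ratio = 3.4

pKa = -log(1.4 × 10^-5) = 4.854
pH = pKa + log(r) ⇒ log(r) = 5.38 − 4.854 = +0.526
r = [CH3(CH2)2COO-]/[CH3(CH2)2COOH] = 10^(+0.526) = 3.36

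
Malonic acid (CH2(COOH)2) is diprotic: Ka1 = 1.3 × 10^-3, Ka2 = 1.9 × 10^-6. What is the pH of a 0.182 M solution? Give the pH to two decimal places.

Since Ka1 ≫ Ka2, the first ionization dominates [H+].
Ka1 = x²/(0.182 − x) = 1.3 × 10^-3
Solving the quadratic: x = (−Ka1 + √(Ka1² + 4·Ka1·C₀))/2 = 1.47 × 10^-2 M
pH = −log(1.47 × 10^-2) = 1.83

pH = 1.83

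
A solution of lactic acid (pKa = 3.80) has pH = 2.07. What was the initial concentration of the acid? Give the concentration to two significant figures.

[H+] = 10^(-2.07) = 8.51 × 10^-3 M = x
Ka = 10^(−3.80) = 1.58 × 10^-4
Ka = x²/(C₀ − x) ⇒ C₀ = x + x²/Ka
C₀ = 8.51 × 10^-3 + (8.51 × 10^-3)²/(1.58 × 10^-4) = 4.67 × 10^-1 M

C₀ = 4.7 × 10^-1 M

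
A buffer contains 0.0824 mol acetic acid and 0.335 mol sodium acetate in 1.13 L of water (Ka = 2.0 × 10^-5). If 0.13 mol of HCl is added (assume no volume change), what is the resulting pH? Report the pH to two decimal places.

pH = 4.68

Added H+ converts CH3COO- to CH3COOH: CH3COOH → 0.212 mol, CH3COO- → 0.205 mol.
pKa = −log(2.0 × 10^-5) = 4.699
pH = pKa + log(n_CH3COO-/n_CH3COOH) = 4.699 + log(0.205/0.212) = 4.699 + (-0.015)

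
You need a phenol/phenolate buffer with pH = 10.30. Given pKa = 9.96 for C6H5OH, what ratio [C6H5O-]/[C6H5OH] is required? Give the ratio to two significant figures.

ratio = 2.2

pH = pKa + log(r) ⇒ log(r) = 10.30 − 9.96 = +0.34
r = [C6H5O-]/[C6H5OH] = 10^(+0.34) = 2.19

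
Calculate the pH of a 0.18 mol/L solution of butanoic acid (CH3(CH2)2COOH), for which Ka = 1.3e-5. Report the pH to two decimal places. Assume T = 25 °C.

pH = 2.82

CH3(CH2)2COOH ⇌ CH3(CH2)2COO- + H+
Ka = [H+]²/(0.18 − [H+]) = 1.3 × 10^-5
Assume [H+] ≪ 0.18: [H+] ≈ √(1.3 × 10^-5 × 0.18) = 1.53 × 10^-3 M
([H+]/C₀ = 0.85% < 5%, so the approximation holds.)
pH = −log[H+] = −log(1.53 × 10^-3) = 2.82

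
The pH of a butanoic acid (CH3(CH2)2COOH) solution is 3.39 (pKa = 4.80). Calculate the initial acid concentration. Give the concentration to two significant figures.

C₀ = 1.1 × 10^-2 M

[H+] = 10^(-3.39) = 4.07 × 10^-4 M = x
Ka = 10^(−4.80) = 1.58 × 10^-5
Ka = x²/(C₀ − x) ⇒ C₀ = x + x²/Ka
C₀ = 4.07 × 10^-4 + (4.07 × 10^-4)²/(1.58 × 10^-5) = 1.09 × 10^-2 M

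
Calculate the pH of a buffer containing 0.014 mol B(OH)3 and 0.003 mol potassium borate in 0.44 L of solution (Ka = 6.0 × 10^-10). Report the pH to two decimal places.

pKa = −log(6.0 × 10^-10) = 9.222
Using pH = pKa + log([base]/[acid]) with [base]/[acid] = 0.003/0.014:
pH = 9.222 + (-0.669) = 8.55

pH = 8.55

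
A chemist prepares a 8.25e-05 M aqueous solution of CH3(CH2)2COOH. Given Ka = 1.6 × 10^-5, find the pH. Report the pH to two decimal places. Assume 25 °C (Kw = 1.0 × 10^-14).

CH3(CH2)2COOH ⇌ CH3(CH2)2COO- + H+
From the ICE table, Ka = x²/(8.25e-05 − x) = 1.6 × 10^-5.
The 5% rule fails; solving x² + Ka·x − Ka·C₀ = 0 exactly:
x = (−Ka + √(Ka² + 4·Ka·C₀))/2 = 2.92 × 10^-5 M
pH = −log(2.92 × 10^-5) = 4.53

pH = 4.53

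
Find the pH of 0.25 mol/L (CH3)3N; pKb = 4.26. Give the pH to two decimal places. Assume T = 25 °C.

pH = 11.57

(CH3)3N + H2O ⇌ (CH3)3NH+ + OH-
Kb = 10^(−4.26) = 5.50 × 10^-5
From the ICE table, Kb = [OH-]²/(0.25 − [OH-]) = 5.50 × 10^-5.
Neglecting [OH-] in the denominator: [OH-] = √(5.50 × 10^-5 × 0.25) = 3.71 × 10^-3 M
pOH = −log(3.71 × 10^-3) = 2.43; pH = 14.00 − 2.43 = 11.57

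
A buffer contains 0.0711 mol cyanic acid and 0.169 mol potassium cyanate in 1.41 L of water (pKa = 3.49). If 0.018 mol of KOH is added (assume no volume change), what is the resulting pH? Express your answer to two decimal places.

OH- converts HOCN to OCN-: HOCN → 0.0531 mol, OCN- → 0.187 mol.
Henderson–Hasselbalch with mole ratio 0.187/0.0531: pH = 3.49 + (+0.547)

pH = 4.04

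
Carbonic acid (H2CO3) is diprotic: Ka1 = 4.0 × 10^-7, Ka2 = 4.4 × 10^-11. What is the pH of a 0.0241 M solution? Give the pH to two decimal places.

pH = 4.01

Ka1 ≫ Ka2, so treat the first dissociation as the only significant source of H+.
Ka1 = x²/(0.0241 − x) = 4.0 × 10^-7
x ≈ √(4.0 × 10^-7 × 0.0241) = 9.82 × 10^-5 M
pH = −log(9.82 × 10^-5) = 4.01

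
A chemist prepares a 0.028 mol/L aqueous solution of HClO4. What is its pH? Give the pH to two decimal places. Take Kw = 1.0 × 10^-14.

pH = 1.55

HClO4 is a strong acid and dissociates completely, so [H+] = 0.028 M.
pH = -log(0.028) = 1.55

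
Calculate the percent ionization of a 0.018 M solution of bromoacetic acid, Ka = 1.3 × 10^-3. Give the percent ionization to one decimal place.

BrCH2COOH ⇌ BrCH2COO- + H+; let x = [H+] at equilibrium.
Ka = x²/(C₀ − x); solving the quadratic gives x = 4.23 × 10^-3 M.
% ionization = x/C₀ × 100% = 4.23 × 10^-3/0.018 × 100% = 23.5%

23.5%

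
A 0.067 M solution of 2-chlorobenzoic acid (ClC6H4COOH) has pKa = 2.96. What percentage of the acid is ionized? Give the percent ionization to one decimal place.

12.0%

ClC6H4COOH ⇌ ClC6H4COO- + H+; let x = [H+] at equilibrium.
Ka = 10^(−2.96) = 1.10 × 10^-3
Solve x² + 0.0011x − 7.37e-05 = 0 → x = 8.05 × 10^-3 M
% ionization = x/C₀ × 100% = 8.05 × 10^-3/0.067 × 100% = 12.0%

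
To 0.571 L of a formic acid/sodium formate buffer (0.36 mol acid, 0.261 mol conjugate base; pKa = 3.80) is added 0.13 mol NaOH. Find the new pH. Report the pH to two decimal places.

pH = 4.03

OH- converts HCOOH to HCOO-: HCOOH → 0.23 mol, HCOO- → 0.391 mol.
pH = pKa + log(n_HCOO-/n_HCOOH) = 3.80 + log(0.391/0.23) = 3.80 + (+0.230)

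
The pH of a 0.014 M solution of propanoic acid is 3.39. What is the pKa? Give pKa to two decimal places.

pKa = 4.91

[H+] = 10^(-3.39) = 4.07 × 10^-4 M
At equilibrium [HA] = 0.014 − 4.07 × 10^-4 = 1.36 × 10^-2 M
Ka = [H+][A-]/[HA] = (4.07 × 10^-4)² / 1.36 × 10^-2 = 1.22 × 10^-5
pKa = -log(1.22 × 10^-5) = 4.91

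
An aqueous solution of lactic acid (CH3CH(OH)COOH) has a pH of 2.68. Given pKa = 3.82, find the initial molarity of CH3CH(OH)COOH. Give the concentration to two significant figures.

[H+] = 10^(-2.68) = 2.09 × 10^-3 M = x
Ka = 10^(−3.82) = 1.51 × 10^-4
Ka = x²/(C₀ − x) ⇒ C₀ = x + x²/Ka
C₀ = 2.09 × 10^-3 + (2.09 × 10^-3)²/(1.51 × 10^-4) = 3.10 × 10^-2 M

C₀ = 3.1 × 10^-2 M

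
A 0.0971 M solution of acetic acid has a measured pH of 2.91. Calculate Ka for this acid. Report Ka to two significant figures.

Ka = 1.6 × 10^-5

[H+] = 10^(-2.91) = 1.23 × 10^-3 M
At equilibrium [HA] = 0.0971 − 1.23 × 10^-3 = 9.59 × 10^-2 M
Ka = [H+][A-]/[HA] = (1.23 × 10^-3)² / 9.59 × 10^-2 = 1.6 × 10^-5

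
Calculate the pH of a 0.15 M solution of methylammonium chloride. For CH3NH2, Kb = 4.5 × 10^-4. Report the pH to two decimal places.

pH = 5.74

CH3NH3+ is the conjugate acid of the weak base CH3NH2.
Ka = Kw/Kb = 1.0×10^-14 / 4.5 × 10^-4 = 2.22 × 10^-11
From the ICE table, Ka = x²/(0.15 − x) = 2.22 × 10^-11.
Assume x ≪ 0.15: x ≈ √(2.22 × 10^-11 × 0.15) = 1.82 × 10^-6 M
Check: 0.0012% ionized — well under 5%, approximation valid.
pH = −log[H+] = −log(1.82 × 10^-6) = 5.74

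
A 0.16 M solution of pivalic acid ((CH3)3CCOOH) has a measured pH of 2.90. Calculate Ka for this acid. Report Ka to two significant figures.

Ka = 1.0 × 10^-5

[H+] = 10^(-2.90) = 1.26 × 10^-3 M
At equilibrium [HA] = 0.16 − 1.26 × 10^-3 = 1.59 × 10^-1 M
Ka = [H+][A-]/[HA] = (1.26 × 10^-3)² / 1.59 × 10^-1 = 1.0 × 10^-5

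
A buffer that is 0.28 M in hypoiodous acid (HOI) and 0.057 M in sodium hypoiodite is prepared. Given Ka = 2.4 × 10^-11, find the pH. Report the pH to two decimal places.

pKa = −log(2.4 × 10^-11) = 10.620
Using pH = pKa + log([base]/[acid]) with [base]/[acid] = 0.057/0.28:
pH = 10.620 + (-0.691) = 9.93

pH = 9.93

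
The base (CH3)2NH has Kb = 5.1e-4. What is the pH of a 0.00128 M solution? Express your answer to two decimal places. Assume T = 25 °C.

pH = 10.77

(CH3)2NH + H2O ⇌ (CH3)2NH2+ + OH-
From the ICE table, Kb = [OH-]²/(0.00128 − [OH-]) = 5.1 × 10^-4.
Here C₀/Kb ≈ 2.51, so the small-[OH-] approximation fails. Use the quadratic:
[OH-] = (−Kb + √(Kb² + 4·Kb·C₀))/2 = 5.92 × 10^-4 M
pOH = −log(5.92 × 10^-4) = 3.23; pH = 14.00 − 3.23 = 10.77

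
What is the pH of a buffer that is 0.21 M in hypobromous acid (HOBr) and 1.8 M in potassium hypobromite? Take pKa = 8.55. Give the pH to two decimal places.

Henderson–Hasselbalch: pH = pKa + log([OBr-]/[HOBr]) = 8.55 + log(1.8/0.21)
pH = 8.55 + (+0.933) = 9.48

pH = 9.48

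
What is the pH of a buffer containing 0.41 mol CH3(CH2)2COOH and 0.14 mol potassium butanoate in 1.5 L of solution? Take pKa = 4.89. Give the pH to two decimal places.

pH = 4.42

pH = pKa + log([A⁻]/[HA]) = 4.89 + log(0.14/0.41)
pH = 4.89 + (-0.467) = 4.42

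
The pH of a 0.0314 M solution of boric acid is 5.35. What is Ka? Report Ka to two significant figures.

[H+] = 10^(-5.35) = 4.47 × 10^-6 M
At equilibrium [HA] = 0.0314 − 4.47 × 10^-6 = 3.14 × 10^-2 M
Ka = [H+][A-]/[HA] = (4.47 × 10^-6)² / 3.14 × 10^-2 = 6.4 × 10^-10

Ka = 6.4 × 10^-10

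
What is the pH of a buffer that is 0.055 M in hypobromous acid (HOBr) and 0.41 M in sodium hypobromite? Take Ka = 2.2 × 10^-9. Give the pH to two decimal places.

pH = 9.53

pKa = −log(2.2 × 10^-9) = 8.658
Using pH = pKa + log([base]/[acid]) with [base]/[acid] = 0.41/0.055:
pH = 8.658 + (+0.872) = 9.53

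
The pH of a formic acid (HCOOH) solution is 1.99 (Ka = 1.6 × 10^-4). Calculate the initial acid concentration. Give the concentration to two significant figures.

C₀ = 6.6 × 10^-1 M

[H+] = 10^(-1.99) = 1.02 × 10^-2 M = x
Ka = x²/(C₀ − x) ⇒ C₀ = x + x²/Ka
C₀ = 1.02 × 10^-2 + (1.02 × 10^-2)²/(1.6 × 10^-4) = 6.60 × 10^-1 M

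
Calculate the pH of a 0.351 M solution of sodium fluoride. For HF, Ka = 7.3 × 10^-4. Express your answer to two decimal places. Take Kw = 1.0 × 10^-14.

F- is the conjugate base of the weak acid HF.
Kb = Kw/Ka = 1.0×10^-14 / 7.3 × 10^-4 = 1.37 × 10^-11
Kb = [OH-]²/(0.351 − [OH-]) = 1.37 × 10^-11
Assume [OH-] ≪ 0.351: [OH-] ≈ √(1.37 × 10^-11 × 0.351) = 2.19 × 10^-6 M
Check: 0.00062% ionized — well under 5%, approximation valid.
pOH = 5.66, so pH = 14.00 − pOH = 8.34

pH = 8.34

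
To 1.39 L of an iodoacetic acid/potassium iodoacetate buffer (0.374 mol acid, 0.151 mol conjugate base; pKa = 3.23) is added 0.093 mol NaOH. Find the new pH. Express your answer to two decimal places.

OH- converts ICH2COOH to ICH2COO-: ICH2COOH → 0.281 mol, ICH2COO- → 0.244 mol.
pH = pKa + log([A⁻]/[HA]) = 3.23 + log(0.244/0.281) = 3.23 -0.061

pH = 3.17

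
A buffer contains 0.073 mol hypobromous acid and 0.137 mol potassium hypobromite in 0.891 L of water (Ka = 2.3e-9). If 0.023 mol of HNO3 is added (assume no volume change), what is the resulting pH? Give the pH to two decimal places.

Added H+ converts OBr- to HOBr: HOBr → 0.096 mol, OBr- → 0.114 mol.
pKa = −log(2.3 × 10^-9) = 8.638
Henderson–Hasselbalch with mole ratio 0.114/0.096: pH = 8.638 + (+0.075)

pH = 8.71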